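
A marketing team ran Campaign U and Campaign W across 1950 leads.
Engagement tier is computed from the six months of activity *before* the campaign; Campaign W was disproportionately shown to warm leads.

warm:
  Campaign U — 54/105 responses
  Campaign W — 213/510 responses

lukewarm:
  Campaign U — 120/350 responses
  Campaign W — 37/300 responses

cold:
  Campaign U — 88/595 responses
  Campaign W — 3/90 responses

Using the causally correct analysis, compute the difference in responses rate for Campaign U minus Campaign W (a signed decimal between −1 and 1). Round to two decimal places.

+0.14

Campaign U is higher inside every engagement tier stratum but Campaign W is higher in aggregate. Whether to stratify depends on how engagement tier relates to the campaign.
Nothing the campaign does changes engagement tier; the imbalance is an allocation artefact. With engagement tier also predicting the outcome, the pooled figure is confounded, and the within-stratum comparison is the causal one.
Adjusting over the population distribution of engagement tier: 0.315·(0.514−0.418) + 0.333·(0.343−0.123) + 0.351·(0.148−0.033) = +0.144.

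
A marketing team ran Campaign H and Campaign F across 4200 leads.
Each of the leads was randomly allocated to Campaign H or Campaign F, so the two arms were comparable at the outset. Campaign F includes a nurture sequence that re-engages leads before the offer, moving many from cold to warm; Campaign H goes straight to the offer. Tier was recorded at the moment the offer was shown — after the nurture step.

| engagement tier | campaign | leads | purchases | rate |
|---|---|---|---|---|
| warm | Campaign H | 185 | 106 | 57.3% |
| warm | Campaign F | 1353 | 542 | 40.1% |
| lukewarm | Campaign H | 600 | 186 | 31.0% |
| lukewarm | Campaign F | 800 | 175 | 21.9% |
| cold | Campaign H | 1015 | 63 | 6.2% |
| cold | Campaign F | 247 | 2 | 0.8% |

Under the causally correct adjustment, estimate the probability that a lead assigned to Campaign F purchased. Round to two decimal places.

0.30

Campaign H is higher inside every engagement tier stratum but Campaign F is higher in aggregate. Whether to stratify depends on how engagement tier relates to the campaign.
Engagement tier is downstream of the campaign. One should not condition on a consequence of treatment, so the overall rates are the right comparison.
So P(outcome | do(Campaign F)) is just the pooled rate for Campaign F: 719/2400 = 0.300.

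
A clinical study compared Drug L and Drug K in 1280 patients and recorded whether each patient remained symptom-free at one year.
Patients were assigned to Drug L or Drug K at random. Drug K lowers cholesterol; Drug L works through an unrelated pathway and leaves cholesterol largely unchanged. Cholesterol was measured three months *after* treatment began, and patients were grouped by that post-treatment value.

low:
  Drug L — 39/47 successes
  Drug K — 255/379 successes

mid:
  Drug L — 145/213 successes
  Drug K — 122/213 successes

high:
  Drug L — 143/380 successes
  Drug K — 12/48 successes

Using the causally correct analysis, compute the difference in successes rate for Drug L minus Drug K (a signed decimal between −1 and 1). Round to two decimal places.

Stratifying would compare drugs among patients the drugs themselves sorted into cholesterol groups — a form of selection on an intermediate. The unconditioned pooled rates give the total causal effect.
The causal difference is the pooled difference: 0.511 − 0.608 = -0.097.

-0.10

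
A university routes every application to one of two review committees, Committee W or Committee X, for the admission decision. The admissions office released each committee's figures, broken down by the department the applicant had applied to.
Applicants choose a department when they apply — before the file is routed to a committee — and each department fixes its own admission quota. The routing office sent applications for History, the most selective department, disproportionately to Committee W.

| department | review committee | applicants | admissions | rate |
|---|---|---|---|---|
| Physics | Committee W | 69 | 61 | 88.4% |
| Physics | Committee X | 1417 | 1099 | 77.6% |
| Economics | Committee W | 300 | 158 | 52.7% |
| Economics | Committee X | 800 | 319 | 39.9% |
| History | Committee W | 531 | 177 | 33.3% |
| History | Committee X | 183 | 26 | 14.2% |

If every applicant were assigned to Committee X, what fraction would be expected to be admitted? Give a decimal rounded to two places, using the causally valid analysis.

0.51

The stratified and pooled comparisons disagree (Committee W wins within each department; Committee X wins overall), so the answer turns on the causal role of department.
Since department is a pre-existing factor (not a product of the review committee) and it affects the outcome on its own, it is a confounder. The stratified rates, not the pooled rate, identify the causal effect.
Standardising Committee X to the population department mix: 0.450·1099/1417 + 0.333·319/800 + 0.216·26/183 = 0.513.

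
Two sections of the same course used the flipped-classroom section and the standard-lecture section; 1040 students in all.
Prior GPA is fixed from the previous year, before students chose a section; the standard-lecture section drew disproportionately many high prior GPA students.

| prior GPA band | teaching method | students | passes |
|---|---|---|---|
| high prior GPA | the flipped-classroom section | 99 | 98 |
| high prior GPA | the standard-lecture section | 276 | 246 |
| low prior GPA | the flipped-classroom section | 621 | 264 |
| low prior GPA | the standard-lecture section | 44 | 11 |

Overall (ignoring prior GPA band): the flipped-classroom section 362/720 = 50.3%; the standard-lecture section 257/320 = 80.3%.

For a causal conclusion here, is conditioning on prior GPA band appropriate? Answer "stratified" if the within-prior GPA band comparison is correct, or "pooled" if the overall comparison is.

Prior GPA band satisfies the back-door criterion: it is not a descendant of the teaching method, and it blocks the spurious path from teaching method to outcome. Adjusting for it (i.e., using the within-prior GPA band rates) gives the causal effect.
Within each level — high prior GPA: 99.0% vs 89.1%; low prior GPA: 42.5% vs 25.0% — the flipped-classroom section is higher every time.

stratified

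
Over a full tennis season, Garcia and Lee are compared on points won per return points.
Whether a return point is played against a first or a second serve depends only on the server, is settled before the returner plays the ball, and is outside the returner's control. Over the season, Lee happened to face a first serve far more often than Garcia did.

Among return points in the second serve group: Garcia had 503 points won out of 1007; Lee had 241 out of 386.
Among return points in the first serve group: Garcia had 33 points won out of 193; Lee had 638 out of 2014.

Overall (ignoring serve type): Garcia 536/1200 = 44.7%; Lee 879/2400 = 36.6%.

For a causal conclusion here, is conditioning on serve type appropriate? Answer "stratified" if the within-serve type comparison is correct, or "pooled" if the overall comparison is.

stratified

Serve type differs across players for reasons unrelated to any effect of the player itself, and it separately predicts the outcome — a classic confounder. We must compare within serve type levels.
Within each level — second serve: 50.0% vs 62.4%; first serve: 17.1% vs 31.7% — Lee is higher every time.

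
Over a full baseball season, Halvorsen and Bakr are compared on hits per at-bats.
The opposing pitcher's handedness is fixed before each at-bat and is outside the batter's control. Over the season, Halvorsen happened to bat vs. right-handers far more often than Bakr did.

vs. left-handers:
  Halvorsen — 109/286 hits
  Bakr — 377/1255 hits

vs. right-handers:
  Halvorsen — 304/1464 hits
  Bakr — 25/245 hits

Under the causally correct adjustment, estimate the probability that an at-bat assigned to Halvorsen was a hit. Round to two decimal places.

0.29

The pitcher handedness-specific comparison favours Halvorsen throughout, but the pooled figures favour Bakr. The question is whether to condition on pitcher handedness.
Pitcher handedness satisfies the back-door criterion: it is not a descendant of the player, and it blocks the spurious path from player to outcome. Adjusting for it (i.e., using the within-pitcher handedness rates) gives the causal effect.
Standardising Halvorsen to the population pitcher handedness mix: 0.474·109/286 + 0.526·304/1464 = 0.290.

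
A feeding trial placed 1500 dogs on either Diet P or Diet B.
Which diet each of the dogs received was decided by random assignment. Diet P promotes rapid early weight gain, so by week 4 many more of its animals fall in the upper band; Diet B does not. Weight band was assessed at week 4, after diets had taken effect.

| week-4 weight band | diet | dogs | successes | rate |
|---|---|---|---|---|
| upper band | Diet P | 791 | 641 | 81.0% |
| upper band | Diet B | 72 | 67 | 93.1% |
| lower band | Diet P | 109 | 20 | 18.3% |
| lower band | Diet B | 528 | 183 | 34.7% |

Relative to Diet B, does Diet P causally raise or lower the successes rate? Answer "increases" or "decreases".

Stratifying would compare diets among dogs the diets themselves sorted into week-4 weight band groups — a form of selection on an intermediate. The unconditioned pooled rates give the total causal effect.
Pooled: Diet P 73.4% vs Diet B 41.7%; Diet P is higher overall.

increases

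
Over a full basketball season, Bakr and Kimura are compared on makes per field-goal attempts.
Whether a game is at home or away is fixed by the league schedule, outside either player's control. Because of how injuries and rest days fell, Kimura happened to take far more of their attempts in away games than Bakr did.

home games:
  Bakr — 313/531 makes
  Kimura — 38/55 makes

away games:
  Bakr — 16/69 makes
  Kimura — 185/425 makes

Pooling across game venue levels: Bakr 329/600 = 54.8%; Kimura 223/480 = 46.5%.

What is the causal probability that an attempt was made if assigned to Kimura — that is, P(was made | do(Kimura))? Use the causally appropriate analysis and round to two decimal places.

0.57

The game venue-specific comparison favours Kimura throughout, but the pooled figures favour Bakr. The question is whether to condition on game venue.
Game venue satisfies the back-door criterion: it is not a descendant of the player, and it blocks the spurious path from player to outcome. Adjusting for it (i.e., using the within-game venue rates) gives the causal effect.
Standardising Kimura to the population game venue mix: 0.543·38/55 + 0.457·185/425 = 0.574.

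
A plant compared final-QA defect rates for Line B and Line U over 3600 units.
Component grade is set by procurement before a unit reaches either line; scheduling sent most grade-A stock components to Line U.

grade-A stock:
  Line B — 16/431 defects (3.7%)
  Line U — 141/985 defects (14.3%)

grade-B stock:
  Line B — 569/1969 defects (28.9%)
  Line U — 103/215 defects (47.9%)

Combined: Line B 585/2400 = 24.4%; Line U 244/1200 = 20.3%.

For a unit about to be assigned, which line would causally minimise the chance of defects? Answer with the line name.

Since component grade is a pre-existing factor (not a product of the line) and it affects the outcome on its own, it is a confounder. The stratified rates, not the pooled rate, identify the causal effect.
Within each level — grade-A stock: 3.7% vs 14.3%; grade-B stock: 28.9% vs 47.9% — Line B is lower every time.

Line B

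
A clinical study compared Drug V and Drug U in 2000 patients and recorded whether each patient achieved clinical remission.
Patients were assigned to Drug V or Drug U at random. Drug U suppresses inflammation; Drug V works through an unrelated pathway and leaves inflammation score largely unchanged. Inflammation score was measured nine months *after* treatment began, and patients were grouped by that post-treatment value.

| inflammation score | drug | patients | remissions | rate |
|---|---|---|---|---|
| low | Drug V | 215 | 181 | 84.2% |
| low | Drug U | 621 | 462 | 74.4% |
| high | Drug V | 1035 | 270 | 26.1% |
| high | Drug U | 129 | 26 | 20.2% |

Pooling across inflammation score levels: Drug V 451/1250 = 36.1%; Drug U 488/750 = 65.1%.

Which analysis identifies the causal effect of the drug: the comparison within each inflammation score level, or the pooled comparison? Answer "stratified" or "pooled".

The inflammation score-specific comparison favours Drug V throughout, but the pooled figures favour Drug U. The question is whether to condition on inflammation score.
Because the drug influences inflammation score, inflammation score is a post-treatment mediator, not a confounder. Stratifying on it would bias the estimate; the causal effect is the crude pooled difference.
Pooled: Drug V 36.1% vs Drug U 65.1%; Drug U is higher overall.

pooled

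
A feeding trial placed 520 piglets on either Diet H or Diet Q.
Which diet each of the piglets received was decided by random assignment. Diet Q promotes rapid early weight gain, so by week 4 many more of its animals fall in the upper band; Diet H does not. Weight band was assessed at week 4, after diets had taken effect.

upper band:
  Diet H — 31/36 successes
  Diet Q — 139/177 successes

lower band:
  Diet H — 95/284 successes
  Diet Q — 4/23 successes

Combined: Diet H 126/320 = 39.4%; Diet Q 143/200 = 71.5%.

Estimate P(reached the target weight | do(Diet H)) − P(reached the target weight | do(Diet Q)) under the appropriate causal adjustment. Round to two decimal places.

The stratified and pooled comparisons disagree (Diet H wins within each week-4 weight band; Diet Q wins overall), so the answer turns on the causal role of week-4 weight band.
Week-4 weight band is recorded after the diet and is itself shifted by it — it sits on the causal path from diet to outcome. Conditioning on a mediator would strip out part of the effect we want; the pooled comparison gives the total causal effect.
The causal difference is the pooled difference: 0.394 − 0.715 = -0.321.

-0.32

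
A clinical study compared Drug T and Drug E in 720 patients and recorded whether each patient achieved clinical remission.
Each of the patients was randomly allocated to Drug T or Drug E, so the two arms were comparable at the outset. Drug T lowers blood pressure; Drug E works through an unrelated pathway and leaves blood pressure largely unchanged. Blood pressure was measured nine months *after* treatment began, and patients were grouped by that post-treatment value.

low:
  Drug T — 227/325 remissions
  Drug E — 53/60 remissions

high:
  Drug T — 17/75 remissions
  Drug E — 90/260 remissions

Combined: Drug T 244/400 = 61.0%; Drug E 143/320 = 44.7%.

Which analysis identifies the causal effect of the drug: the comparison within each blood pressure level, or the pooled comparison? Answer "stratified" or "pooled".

pooled

The distribution of blood pressure is itself part of what the drug does — it is an intermediate outcome. Holding it fixed would remove that part of the effect; the total effect is the pooled difference.
Pooled: Drug T 61.0% vs Drug E 44.7%; Drug T is higher overall.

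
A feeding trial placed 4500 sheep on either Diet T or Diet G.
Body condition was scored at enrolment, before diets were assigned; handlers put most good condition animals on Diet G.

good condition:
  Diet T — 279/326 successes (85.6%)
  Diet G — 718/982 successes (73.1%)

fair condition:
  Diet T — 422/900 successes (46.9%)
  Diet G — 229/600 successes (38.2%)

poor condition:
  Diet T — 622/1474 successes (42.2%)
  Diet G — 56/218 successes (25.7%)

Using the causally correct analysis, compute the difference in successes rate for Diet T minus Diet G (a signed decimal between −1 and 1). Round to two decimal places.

Within every starting body condition level Diet T has the higher rate, yet pooled Diet G does — Simpson's reversal.
Starting body condition satisfies the back-door criterion: it is not a descendant of the diet, and it blocks the spurious path from diet to outcome. Adjusting for it (i.e., using the within-starting body condition rates) gives the causal effect.
Adjusting over the population distribution of starting body condition: 0.291·(0.856−0.731) + 0.333·(0.469−0.382) + 0.376·(0.422−0.257) = +0.127.

+0.13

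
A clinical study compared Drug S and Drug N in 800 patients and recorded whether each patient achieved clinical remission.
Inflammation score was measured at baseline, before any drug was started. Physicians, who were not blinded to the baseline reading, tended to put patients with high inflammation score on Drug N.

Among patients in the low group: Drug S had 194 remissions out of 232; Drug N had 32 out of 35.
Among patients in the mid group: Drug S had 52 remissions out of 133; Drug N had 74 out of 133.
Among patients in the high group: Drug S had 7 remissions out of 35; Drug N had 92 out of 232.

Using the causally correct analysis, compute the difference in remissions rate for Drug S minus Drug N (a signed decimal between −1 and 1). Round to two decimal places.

-0.15

Inflammation score satisfies the back-door criterion: it is not a descendant of the drug, and it blocks the spurious path from drug to outcome. Adjusting for it (i.e., using the within-inflammation score rates) gives the causal effect.
Adjusting over the population distribution of inflammation score: 0.334·(0.836−0.914) + 0.333·(0.391−0.556) + 0.334·(0.200−0.397) = -0.147.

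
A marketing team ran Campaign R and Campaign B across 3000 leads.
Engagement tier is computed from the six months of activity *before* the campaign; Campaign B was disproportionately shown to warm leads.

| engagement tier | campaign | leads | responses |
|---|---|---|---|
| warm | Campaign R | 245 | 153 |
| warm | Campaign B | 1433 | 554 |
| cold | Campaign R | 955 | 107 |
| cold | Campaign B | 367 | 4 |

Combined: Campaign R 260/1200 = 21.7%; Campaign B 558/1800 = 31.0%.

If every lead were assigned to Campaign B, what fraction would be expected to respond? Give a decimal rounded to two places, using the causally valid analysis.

Campaign R is higher inside every engagement tier stratum but Campaign B is higher in aggregate. Whether to stratify depends on how engagement tier relates to the campaign.
Engagement tier satisfies the back-door criterion: it is not a descendant of the campaign, and it blocks the spurious path from campaign to outcome. Adjusting for it (i.e., using the within-engagement tier rates) gives the causal effect.
Standardising Campaign B to the population engagement tier mix: 0.559·554/1433 + 0.441·4/367 = 0.221.

0.22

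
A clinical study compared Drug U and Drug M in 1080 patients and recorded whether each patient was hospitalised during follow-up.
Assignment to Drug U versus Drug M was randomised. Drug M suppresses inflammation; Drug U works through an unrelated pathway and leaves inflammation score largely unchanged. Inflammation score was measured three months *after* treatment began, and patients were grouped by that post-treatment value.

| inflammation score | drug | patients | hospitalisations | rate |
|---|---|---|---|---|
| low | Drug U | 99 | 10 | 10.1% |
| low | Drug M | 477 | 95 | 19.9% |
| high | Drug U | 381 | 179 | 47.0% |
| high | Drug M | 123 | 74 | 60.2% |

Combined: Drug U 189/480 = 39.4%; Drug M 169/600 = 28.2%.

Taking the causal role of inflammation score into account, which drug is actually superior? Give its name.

The distribution of inflammation score is itself part of what the drug does — it is an intermediate outcome. Holding it fixed would remove that part of the effect; the total effect is the pooled difference.
Pooled: Drug U 39.4% vs Drug M 28.2%; Drug M is lower overall.

Drug M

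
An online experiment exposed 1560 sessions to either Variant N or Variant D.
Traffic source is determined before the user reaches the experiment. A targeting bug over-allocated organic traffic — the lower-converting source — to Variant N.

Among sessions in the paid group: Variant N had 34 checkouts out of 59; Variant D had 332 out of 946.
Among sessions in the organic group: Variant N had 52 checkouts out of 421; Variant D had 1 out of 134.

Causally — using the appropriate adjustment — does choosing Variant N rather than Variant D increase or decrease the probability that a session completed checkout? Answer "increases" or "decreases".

Within every traffic source level Variant N has the higher rate, yet pooled Variant D does — Simpson's reversal.
Nothing the variant does changes traffic source; the imbalance is an allocation artefact. With traffic source also predicting the outcome, the pooled figure is confounded, and the within-stratum comparison is the causal one.
Within each level — paid: 57.6% vs 35.1%; organic: 12.4% vs 0.7% — Variant N is higher every time.

increases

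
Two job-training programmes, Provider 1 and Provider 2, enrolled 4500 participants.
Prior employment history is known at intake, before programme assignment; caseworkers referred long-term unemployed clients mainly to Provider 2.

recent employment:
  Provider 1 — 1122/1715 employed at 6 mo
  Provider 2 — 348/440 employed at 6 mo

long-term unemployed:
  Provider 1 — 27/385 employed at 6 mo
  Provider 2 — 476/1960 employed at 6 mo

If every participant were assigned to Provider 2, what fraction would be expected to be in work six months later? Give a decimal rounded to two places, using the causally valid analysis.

Provider 2 is higher inside every prior employment history stratum but Provider 1 is higher in aggregate. Whether to stratify depends on how prior employment history relates to the programme.
Prior employment history differs across programmes for reasons unrelated to any effect of the programme itself, and it separately predicts the outcome — a classic confounder. We must compare within prior employment history levels.
Standardising Provider 2 to the population prior employment history mix: 0.479·348/440 + 0.521·476/1960 = 0.505.

0.51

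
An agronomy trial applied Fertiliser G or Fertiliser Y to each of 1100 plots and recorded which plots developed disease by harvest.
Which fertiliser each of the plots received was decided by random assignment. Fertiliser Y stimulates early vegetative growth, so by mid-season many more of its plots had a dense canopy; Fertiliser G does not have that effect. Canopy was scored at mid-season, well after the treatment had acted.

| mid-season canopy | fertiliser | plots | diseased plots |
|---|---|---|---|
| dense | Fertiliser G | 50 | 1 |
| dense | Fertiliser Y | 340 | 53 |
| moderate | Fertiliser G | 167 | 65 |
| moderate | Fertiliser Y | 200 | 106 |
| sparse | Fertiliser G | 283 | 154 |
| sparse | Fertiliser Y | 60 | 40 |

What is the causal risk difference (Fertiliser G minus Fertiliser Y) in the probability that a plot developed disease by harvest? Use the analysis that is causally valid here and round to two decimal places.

Mid-season canopy lies on the pathway fertiliser → mid-season canopy → outcome, so adjusting for it blocks the indirect effect. For the total causal effect of fertiliser, use the unadjusted pooled rates.
The causal difference is the pooled difference: 0.440 − 0.332 = +0.108.

+0.11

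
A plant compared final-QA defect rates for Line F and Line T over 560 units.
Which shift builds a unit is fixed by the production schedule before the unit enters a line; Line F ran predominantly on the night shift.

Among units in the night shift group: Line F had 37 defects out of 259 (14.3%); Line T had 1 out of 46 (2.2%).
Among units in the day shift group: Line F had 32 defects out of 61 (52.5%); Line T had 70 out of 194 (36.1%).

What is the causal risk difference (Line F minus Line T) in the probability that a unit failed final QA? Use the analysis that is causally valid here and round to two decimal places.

The imbalance in shift arose from how units were allocated, not from anything the line did; and shift independently affects the outcome. The pooled gap is confounded — condition on shift.
Adjusting over the population distribution of shift: 0.545·(0.143−0.022) + 0.455·(0.525−0.361) = +0.141.

+0.14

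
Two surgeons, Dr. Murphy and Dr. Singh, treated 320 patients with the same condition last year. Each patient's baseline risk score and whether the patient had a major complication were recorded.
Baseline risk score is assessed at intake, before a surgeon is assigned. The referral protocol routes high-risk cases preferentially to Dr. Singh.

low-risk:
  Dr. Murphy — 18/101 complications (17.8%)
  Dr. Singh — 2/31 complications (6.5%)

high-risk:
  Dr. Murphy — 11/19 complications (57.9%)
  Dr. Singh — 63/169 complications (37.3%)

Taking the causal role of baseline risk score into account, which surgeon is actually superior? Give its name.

Within every baseline risk score level Dr. Singh has the lower rate, yet pooled Dr. Murphy does — Simpson's reversal.
Baseline risk score differs across surgeons for reasons unrelated to any effect of the surgeon itself, and it separately predicts the outcome — a classic confounder. We must compare within baseline risk score levels.
Within each level — low-risk: 17.8% vs 6.5%; high-risk: 57.9% vs 37.3% — Dr. Singh is lower every time.

Dr. Singh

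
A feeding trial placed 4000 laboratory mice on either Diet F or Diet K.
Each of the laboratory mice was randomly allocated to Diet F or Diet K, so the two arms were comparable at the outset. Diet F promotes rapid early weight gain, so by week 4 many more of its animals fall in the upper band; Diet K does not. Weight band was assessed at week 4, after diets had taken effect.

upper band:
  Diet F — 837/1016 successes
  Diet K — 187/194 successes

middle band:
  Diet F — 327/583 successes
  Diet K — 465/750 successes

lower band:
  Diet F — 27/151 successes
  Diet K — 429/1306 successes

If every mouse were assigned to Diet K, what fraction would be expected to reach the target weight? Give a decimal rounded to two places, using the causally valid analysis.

0.48

Week-4 weight band here is a post-treatment variable shaped by the diet; conditioning on it would introduce bias rather than remove it. The overall comparison is the causal one.
So P(outcome | do(Diet K)) is just the pooled rate for Diet K: 1081/2250 = 0.480.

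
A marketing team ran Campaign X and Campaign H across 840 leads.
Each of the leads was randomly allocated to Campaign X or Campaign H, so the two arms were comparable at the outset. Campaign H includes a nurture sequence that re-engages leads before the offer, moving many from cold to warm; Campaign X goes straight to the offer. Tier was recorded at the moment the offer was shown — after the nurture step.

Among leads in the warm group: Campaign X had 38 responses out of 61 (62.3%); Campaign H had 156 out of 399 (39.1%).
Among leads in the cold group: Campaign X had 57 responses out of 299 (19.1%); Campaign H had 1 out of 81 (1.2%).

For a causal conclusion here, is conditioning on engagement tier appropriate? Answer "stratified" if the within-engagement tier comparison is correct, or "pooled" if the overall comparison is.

The engagement tier-specific comparison favours Campaign X throughout, but the pooled figures favour Campaign H. The question is whether to condition on engagement tier.
Engagement tier is downstream of the campaign. One should not condition on a consequence of treatment, so the overall rates are the right comparison.
Pooled: Campaign X 26.4% vs Campaign H 32.7%; Campaign H is higher overall.

pooled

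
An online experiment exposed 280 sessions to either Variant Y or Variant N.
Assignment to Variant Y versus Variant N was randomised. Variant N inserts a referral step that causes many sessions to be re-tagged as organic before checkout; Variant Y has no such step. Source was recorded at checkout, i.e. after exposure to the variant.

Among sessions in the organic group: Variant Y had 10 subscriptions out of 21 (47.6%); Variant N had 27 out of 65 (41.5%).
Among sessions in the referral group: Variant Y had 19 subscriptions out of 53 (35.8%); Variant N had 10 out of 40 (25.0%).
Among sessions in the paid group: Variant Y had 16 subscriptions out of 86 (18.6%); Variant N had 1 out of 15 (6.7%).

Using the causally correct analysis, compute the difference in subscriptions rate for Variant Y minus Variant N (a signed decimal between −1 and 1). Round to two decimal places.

The traffic source-specific comparison favours Variant Y throughout, but the pooled figures favour Variant N. The question is whether to condition on traffic source.
Traffic source here is a post-treatment variable shaped by the variant; conditioning on it would introduce bias rather than remove it. The overall comparison is the causal one.
The causal difference is the pooled difference: 0.281 − 0.317 = -0.035.

-0.04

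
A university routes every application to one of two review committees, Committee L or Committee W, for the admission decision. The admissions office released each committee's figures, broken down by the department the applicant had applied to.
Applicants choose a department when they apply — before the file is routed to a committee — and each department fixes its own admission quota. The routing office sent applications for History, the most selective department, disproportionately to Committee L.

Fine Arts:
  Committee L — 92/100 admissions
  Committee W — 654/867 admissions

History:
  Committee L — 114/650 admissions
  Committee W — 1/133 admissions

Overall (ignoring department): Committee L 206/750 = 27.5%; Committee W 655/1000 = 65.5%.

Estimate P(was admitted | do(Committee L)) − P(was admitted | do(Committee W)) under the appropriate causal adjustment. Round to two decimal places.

+0.17

Within every department level Committee L has the higher rate, yet pooled Committee W does — Simpson's reversal.
Since department is a pre-existing factor (not a product of the review committee) and it affects the outcome on its own, it is a confounder. The stratified rates, not the pooled rate, identify the causal effect.
Adjusting over the population distribution of department: 0.553·(0.920−0.754) + 0.447·(0.175−0.008) = +0.167.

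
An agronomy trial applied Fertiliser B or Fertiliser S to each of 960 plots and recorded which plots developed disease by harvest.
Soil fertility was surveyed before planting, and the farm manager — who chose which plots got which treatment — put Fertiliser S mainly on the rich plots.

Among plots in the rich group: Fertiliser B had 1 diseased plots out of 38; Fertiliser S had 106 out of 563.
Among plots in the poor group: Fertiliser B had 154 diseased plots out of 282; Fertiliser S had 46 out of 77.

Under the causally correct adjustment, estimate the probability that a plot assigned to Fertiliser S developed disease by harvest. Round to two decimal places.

Soil fertility differs across fertilisers for reasons unrelated to any effect of the fertiliser itself, and it separately predicts the outcome — a classic confounder. We must compare within soil fertility levels.
Standardising Fertiliser S to the population soil fertility mix: 0.626·106/563 + 0.374·46/77 = 0.341.

0.34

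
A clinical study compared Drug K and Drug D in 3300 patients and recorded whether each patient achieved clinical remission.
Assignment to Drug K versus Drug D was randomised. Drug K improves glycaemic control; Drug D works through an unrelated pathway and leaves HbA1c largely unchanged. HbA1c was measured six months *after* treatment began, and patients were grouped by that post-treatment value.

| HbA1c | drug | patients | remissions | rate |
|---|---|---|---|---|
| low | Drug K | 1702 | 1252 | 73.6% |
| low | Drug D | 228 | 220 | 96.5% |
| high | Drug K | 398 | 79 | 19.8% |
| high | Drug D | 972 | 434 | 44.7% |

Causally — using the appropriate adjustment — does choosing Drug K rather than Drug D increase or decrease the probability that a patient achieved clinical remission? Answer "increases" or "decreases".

Within every HbA1c level Drug D has the higher rate, yet pooled Drug K does — Simpson's reversal.
Stratifying would compare drugs among patients the drugs themselves sorted into HbA1c groups — a form of selection on an intermediate. The unconditioned pooled rates give the total causal effect.
Pooled: Drug K 63.4% vs Drug D 54.5%; Drug K is higher overall.

increases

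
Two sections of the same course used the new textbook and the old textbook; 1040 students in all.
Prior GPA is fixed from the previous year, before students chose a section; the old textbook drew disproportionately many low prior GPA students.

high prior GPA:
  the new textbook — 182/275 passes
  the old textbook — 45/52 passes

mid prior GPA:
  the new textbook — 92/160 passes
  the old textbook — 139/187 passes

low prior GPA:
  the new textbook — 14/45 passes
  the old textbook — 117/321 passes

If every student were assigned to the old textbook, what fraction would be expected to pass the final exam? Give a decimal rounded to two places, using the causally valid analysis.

0.65

Prior GPA band satisfies the back-door criterion: it is not a descendant of the teaching method, and it blocks the spurious path from teaching method to outcome. Adjusting for it (i.e., using the within-prior GPA band rates) gives the causal effect.
Standardising the old textbook to the population prior GPA band mix: 0.314·45/52 + 0.334·139/187 + 0.352·117/321 = 0.648.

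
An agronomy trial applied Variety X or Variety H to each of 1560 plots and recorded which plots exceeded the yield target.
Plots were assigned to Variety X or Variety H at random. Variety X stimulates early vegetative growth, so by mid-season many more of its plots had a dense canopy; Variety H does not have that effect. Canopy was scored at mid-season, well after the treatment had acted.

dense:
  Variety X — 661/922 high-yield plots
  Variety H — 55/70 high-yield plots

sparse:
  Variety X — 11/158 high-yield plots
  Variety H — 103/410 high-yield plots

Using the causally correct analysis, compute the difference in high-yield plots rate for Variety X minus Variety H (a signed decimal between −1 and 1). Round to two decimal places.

+0.29

The stratified and pooled comparisons disagree (Variety H wins within each mid-season canopy; Variety X wins overall), so the answer turns on the causal role of mid-season canopy.
Because the variety influences mid-season canopy, mid-season canopy is a post-treatment mediator, not a confounder. Stratifying on it would bias the estimate; the causal effect is the crude pooled difference.
The causal difference is the pooled difference: 0.622 − 0.329 = +0.293.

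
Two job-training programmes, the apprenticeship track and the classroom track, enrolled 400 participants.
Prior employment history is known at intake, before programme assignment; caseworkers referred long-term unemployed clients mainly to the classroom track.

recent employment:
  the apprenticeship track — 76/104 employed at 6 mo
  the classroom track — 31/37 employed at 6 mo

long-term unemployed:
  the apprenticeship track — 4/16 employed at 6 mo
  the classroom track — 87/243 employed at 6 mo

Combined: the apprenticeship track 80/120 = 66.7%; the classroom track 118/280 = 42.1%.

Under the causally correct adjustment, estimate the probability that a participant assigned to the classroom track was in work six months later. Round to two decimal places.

Prior employment history satisfies the back-door criterion: it is not a descendant of the programme, and it blocks the spurious path from programme to outcome. Adjusting for it (i.e., using the within-prior employment history rates) gives the causal effect.
Standardising the classroom track to the population prior employment history mix: 0.352·31/37 + 0.647·87/243 = 0.527.

0.53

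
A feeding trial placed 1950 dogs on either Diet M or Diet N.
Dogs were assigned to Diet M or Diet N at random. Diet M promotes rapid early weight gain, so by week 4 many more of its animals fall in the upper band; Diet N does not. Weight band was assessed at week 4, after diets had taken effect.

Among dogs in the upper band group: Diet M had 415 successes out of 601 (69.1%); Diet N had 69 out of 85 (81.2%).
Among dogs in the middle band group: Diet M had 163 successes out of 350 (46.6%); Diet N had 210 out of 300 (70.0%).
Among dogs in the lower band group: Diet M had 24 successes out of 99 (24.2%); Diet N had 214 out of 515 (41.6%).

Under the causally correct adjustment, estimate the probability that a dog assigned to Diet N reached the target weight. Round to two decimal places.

The stratified and pooled comparisons disagree (Diet N wins within each week-4 weight band; Diet M wins overall), so the answer turns on the causal role of week-4 weight band.
Week-4 weight band lies on the pathway diet → week-4 weight band → outcome, so adjusting for it blocks the indirect effect. For the total causal effect of diet, use the unadjusted pooled rates.
So P(outcome | do(Diet N)) is just the pooled rate for Diet N: 493/900 = 0.548.

0.55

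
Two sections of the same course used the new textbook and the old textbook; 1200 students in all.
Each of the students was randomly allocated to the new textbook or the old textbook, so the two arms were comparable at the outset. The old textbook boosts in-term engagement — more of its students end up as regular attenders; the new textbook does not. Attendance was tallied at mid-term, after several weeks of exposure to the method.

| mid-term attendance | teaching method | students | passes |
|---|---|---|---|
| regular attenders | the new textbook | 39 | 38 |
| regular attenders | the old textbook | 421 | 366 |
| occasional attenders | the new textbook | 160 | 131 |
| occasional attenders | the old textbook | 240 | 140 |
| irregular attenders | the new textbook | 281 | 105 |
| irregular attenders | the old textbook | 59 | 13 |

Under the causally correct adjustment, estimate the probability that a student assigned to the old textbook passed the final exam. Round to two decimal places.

Because the teaching method influences mid-term attendance, mid-term attendance is a post-treatment mediator, not a confounder. Stratifying on it would bias the estimate; the causal effect is the crude pooled difference.
So P(outcome | do(the old textbook)) is just the pooled rate for the old textbook: 519/720 = 0.721.

0.72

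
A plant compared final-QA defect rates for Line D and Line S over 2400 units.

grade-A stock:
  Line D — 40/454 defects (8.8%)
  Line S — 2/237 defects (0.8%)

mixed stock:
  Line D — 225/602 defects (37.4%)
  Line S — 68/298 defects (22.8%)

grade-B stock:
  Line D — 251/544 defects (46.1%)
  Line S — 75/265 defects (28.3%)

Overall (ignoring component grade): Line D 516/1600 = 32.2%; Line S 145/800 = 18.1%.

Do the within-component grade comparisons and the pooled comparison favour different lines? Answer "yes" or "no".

no

Within each component grade level (grade-A stock 8.8% vs 0.8%; mixed stock 37.4% vs 22.8%; grade-B stock 46.1% vs 28.3%), Line S has the lower rate every time. Pooled: 32.2% vs 18.1% — Line S has the lower rate overall. They agree.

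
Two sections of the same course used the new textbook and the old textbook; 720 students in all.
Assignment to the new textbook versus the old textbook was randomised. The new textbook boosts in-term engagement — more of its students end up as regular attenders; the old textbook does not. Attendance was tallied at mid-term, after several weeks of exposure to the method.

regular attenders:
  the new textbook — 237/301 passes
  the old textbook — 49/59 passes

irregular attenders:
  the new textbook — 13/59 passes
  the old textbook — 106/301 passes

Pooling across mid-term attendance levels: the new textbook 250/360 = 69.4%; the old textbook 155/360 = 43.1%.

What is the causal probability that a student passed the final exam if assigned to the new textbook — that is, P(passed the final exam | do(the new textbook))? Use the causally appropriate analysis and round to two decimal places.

0.69

The mid-term attendance-specific comparison favours the old textbook throughout, but the pooled figures favour the new textbook. The question is whether to condition on mid-term attendance.
Mid-term attendance is downstream of the teaching method. One should not condition on a consequence of treatment, so the overall rates are the right comparison.
So P(outcome | do(the new textbook)) is just the pooled rate for the new textbook: 250/360 = 0.694.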